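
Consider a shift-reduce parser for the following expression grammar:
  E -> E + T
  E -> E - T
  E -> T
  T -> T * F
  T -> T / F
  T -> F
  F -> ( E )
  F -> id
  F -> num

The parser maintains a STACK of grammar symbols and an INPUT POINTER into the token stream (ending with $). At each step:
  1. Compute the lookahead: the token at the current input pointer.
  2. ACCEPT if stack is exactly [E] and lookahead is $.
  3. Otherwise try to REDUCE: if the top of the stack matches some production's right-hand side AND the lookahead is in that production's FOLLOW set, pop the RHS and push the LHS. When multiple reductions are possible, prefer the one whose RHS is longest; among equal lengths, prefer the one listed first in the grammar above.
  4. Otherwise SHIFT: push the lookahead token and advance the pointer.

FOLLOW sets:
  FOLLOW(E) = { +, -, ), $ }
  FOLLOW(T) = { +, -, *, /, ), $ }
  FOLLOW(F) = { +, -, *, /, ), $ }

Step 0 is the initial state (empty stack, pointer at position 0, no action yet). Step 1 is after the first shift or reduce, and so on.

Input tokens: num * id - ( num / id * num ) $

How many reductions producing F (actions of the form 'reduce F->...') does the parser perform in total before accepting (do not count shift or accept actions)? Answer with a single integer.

Answer: 6

Derivation:
Step 1: shift num. Stack=[num] ptr=1 lookahead=* remaining=[* id - ( num / id * num ) $]
Step 2: reduce F->num. Stack=[F] ptr=1 lookahead=* remaining=[* id - ( num / id * num ) $]
Step 3: reduce T->F. Stack=[T] ptr=1 lookahead=* remaining=[* id - ( num / id * num ) $]
Step 4: shift *. Stack=[T *] ptr=2 lookahead=id remaining=[id - ( num / id * num ) $]
Step 5: shift id. Stack=[T * id] ptr=3 lookahead=- remaining=[- ( num / id * num ) $]
Step 6: reduce F->id. Stack=[T * F] ptr=3 lookahead=- remaining=[- ( num / id * num ) $]
Step 7: reduce T->T * F. Stack=[T] ptr=3 lookahead=- remaining=[- ( num / id * num ) $]
Step 8: reduce E->T. Stack=[E] ptr=3 lookahead=- remaining=[- ( num / id * num ) $]
Step 9: shift -. Stack=[E -] ptr=4 lookahead=( remaining=[( num / id * num ) $]
Step 10: shift (. Stack=[E - (] ptr=5 lookahead=num remaining=[num / id * num ) $]
Step 11: shift num. Stack=[E - ( num] ptr=6 lookahead=/ remaining=[/ id * num ) $]
Step 12: reduce F->num. Stack=[E - ( F] ptr=6 lookahead=/ remaining=[/ id * num ) $]
Step 13: reduce T->F. Stack=[E - ( T] ptr=6 lookahead=/ remaining=[/ id * num ) $]
Step 14: shift /. Stack=[E - ( T /] ptr=7 lookahead=id remaining=[id * num ) $]
Step 15: shift id. Stack=[E - ( T / id] ptr=8 lookahead=* remaining=[* num ) $]
Step 16: reduce F->id. Stack=[E - ( T / F] ptr=8 lookahead=* remaining=[* num ) $]
Step 17: reduce T->T / F. Stack=[E - ( T] ptr=8 lookahead=* remaining=[* num ) $]
Step 18: shift *. Stack=[E - ( T *] ptr=9 lookahead=num remaining=[num ) $]
Step 19: shift num. Stack=[E - ( T * num] ptr=10 lookahead=) remaining=[) $]
Step 20: reduce F->num. Stack=[E - ( T * F] ptr=10 lookahead=) remaining=[) $]
Step 21: reduce T->T * F. Stack=[E - ( T] ptr=10 lookahead=) remaining=[) $]
Step 22: reduce E->T. Stack=[E - ( E] ptr=10 lookahead=) remaining=[) $]
Step 23: shift ). Stack=[E - ( E )] ptr=11 lookahead=$ remaining=[$]
Step 24: reduce F->( E ). Stack=[E - F] ptr=11 lookahead=$ remaining=[$]
Step 25: reduce T->F. Stack=[E - T] ptr=11 lookahead=$ remaining=[$]
Step 26: reduce E->E - T. Stack=[E] ptr=11 lookahead=$ remaining=[$]
Step 27: accept. Stack=[E] ptr=11 lookahead=$ remaining=[$]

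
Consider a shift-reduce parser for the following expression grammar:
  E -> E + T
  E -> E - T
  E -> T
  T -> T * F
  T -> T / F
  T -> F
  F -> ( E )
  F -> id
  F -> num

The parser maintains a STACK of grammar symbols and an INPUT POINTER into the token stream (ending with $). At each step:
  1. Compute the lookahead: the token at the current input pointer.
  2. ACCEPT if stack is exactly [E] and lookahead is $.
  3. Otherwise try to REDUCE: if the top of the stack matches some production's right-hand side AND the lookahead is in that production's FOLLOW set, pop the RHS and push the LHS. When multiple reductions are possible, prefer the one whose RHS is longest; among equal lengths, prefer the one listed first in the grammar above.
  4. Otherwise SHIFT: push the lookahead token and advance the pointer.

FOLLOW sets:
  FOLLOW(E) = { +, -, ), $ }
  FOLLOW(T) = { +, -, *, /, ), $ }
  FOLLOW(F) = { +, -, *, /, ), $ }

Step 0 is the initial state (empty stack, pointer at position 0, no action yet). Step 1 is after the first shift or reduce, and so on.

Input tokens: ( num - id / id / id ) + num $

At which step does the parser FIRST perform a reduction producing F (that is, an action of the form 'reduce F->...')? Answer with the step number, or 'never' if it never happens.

Step 1: shift (. Stack=[(] ptr=1 lookahead=num remaining=[num - id / id / id ) + num $]
Step 2: shift num. Stack=[( num] ptr=2 lookahead=- remaining=[- id / id / id ) + num $]
Step 3: reduce F->num. Stack=[( F] ptr=2 lookahead=- remaining=[- id / id / id ) + num $]

Answer: 3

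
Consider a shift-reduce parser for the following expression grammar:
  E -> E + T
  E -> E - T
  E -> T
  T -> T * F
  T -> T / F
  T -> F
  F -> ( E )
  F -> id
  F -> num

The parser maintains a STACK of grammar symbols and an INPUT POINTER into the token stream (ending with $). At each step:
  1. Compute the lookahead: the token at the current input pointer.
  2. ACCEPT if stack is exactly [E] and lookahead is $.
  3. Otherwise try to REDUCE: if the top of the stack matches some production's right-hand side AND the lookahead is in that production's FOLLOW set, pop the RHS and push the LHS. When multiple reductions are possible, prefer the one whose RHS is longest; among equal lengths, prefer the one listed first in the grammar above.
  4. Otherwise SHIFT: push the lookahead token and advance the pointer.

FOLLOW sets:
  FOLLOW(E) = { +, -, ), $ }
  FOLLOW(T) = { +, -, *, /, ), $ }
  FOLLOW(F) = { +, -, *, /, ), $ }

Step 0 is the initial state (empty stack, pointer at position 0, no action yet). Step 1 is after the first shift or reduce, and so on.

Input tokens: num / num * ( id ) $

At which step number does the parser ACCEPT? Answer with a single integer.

Step 1: shift num. Stack=[num] ptr=1 lookahead=/ remaining=[/ num * ( id ) $]
Step 2: reduce F->num. Stack=[F] ptr=1 lookahead=/ remaining=[/ num * ( id ) $]
Step 3: reduce T->F. Stack=[T] ptr=1 lookahead=/ remaining=[/ num * ( id ) $]
Step 4: shift /. Stack=[T /] ptr=2 lookahead=num remaining=[num * ( id ) $]
Step 5: shift num. Stack=[T / num] ptr=3 lookahead=* remaining=[* ( id ) $]
Step 6: reduce F->num. Stack=[T / F] ptr=3 lookahead=* remaining=[* ( id ) $]
Step 7: reduce T->T / F. Stack=[T] ptr=3 lookahead=* remaining=[* ( id ) $]
Step 8: shift *. Stack=[T *] ptr=4 lookahead=( remaining=[( id ) $]
Step 9: shift (. Stack=[T * (] ptr=5 lookahead=id remaining=[id ) $]
Step 10: shift id. Stack=[T * ( id] ptr=6 lookahead=) remaining=[) $]
Step 11: reduce F->id. Stack=[T * ( F] ptr=6 lookahead=) remaining=[) $]
Step 12: reduce T->F. Stack=[T * ( T] ptr=6 lookahead=) remaining=[) $]
Step 13: reduce E->T. Stack=[T * ( E] ptr=6 lookahead=) remaining=[) $]
Step 14: shift ). Stack=[T * ( E )] ptr=7 lookahead=$ remaining=[$]
Step 15: reduce F->( E ). Stack=[T * F] ptr=7 lookahead=$ remaining=[$]
Step 16: reduce T->T * F. Stack=[T] ptr=7 lookahead=$ remaining=[$]
Step 17: reduce E->T. Stack=[E] ptr=7 lookahead=$ remaining=[$]
Step 18: accept. Stack=[E] ptr=7 lookahead=$ remaining=[$]

Answer: 18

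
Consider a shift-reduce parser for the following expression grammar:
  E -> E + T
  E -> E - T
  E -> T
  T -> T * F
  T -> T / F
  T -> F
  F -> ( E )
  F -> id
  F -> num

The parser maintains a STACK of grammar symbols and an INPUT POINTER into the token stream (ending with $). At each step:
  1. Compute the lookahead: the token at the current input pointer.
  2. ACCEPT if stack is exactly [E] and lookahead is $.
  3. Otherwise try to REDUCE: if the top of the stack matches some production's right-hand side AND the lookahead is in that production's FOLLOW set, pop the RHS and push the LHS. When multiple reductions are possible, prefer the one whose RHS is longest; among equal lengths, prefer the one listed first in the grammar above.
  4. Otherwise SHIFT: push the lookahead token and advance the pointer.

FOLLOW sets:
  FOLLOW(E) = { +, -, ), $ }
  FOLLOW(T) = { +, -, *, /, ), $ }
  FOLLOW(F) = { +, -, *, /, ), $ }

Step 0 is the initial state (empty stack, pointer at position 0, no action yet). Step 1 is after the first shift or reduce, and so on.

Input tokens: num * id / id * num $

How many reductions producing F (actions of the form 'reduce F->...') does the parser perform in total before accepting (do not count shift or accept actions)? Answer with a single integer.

Answer: 4

Derivation:
Step 1: shift num. Stack=[num] ptr=1 lookahead=* remaining=[* id / id * num $]
Step 2: reduce F->num. Stack=[F] ptr=1 lookahead=* remaining=[* id / id * num $]
Step 3: reduce T->F. Stack=[T] ptr=1 lookahead=* remaining=[* id / id * num $]
Step 4: shift *. Stack=[T *] ptr=2 lookahead=id remaining=[id / id * num $]
Step 5: shift id. Stack=[T * id] ptr=3 lookahead=/ remaining=[/ id * num $]
Step 6: reduce F->id. Stack=[T * F] ptr=3 lookahead=/ remaining=[/ id * num $]
Step 7: reduce T->T * F. Stack=[T] ptr=3 lookahead=/ remaining=[/ id * num $]
Step 8: shift /. Stack=[T /] ptr=4 lookahead=id remaining=[id * num $]
Step 9: shift id. Stack=[T / id] ptr=5 lookahead=* remaining=[* num $]
Step 10: reduce F->id. Stack=[T / F] ptr=5 lookahead=* remaining=[* num $]
Step 11: reduce T->T / F. Stack=[T] ptr=5 lookahead=* remaining=[* num $]
Step 12: shift *. Stack=[T *] ptr=6 lookahead=num remaining=[num $]
Step 13: shift num. Stack=[T * num] ptr=7 lookahead=$ remaining=[$]
Step 14: reduce F->num. Stack=[T * F] ptr=7 lookahead=$ remaining=[$]
Step 15: reduce T->T * F. Stack=[T] ptr=7 lookahead=$ remaining=[$]
Step 16: reduce E->T. Stack=[E] ptr=7 lookahead=$ remaining=[$]
Step 17: accept. Stack=[E] ptr=7 lookahead=$ remaining=[$]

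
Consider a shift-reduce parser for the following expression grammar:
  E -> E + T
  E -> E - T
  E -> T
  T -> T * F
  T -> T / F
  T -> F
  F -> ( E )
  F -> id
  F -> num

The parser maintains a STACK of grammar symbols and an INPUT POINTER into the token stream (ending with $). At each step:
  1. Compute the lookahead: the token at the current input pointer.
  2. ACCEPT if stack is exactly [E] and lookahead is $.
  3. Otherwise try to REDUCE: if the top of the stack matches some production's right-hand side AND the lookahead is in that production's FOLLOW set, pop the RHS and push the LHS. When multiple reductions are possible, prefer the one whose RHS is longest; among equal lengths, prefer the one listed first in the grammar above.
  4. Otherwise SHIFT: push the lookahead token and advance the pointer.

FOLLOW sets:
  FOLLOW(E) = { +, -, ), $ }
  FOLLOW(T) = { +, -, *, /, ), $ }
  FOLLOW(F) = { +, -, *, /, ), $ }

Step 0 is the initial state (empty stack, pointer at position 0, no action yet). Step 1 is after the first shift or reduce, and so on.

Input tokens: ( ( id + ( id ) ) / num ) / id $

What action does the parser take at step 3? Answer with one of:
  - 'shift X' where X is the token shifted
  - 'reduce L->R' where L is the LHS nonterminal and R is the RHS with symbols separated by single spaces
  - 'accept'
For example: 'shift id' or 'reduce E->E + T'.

Answer: shift id

Derivation:
Step 1: shift (. Stack=[(] ptr=1 lookahead=( remaining=[( id + ( id ) ) / num ) / id $]
Step 2: shift (. Stack=[( (] ptr=2 lookahead=id remaining=[id + ( id ) ) / num ) / id $]
Step 3: shift id. Stack=[( ( id] ptr=3 lookahead=+ remaining=[+ ( id ) ) / num ) / id $]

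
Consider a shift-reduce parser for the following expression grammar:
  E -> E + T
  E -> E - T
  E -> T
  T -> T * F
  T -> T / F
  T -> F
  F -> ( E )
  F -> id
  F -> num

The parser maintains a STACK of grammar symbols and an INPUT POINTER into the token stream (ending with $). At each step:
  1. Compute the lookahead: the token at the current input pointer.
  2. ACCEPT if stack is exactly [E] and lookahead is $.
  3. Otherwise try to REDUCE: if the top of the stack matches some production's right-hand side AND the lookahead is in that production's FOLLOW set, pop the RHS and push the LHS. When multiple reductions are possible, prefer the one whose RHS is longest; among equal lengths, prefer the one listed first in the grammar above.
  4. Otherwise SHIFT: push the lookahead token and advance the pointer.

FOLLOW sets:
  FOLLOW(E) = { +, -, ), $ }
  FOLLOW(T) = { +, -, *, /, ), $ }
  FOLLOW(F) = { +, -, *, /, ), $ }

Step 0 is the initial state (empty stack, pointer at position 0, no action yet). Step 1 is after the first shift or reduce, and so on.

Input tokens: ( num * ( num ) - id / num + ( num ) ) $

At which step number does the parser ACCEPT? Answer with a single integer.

Answer: 38

Derivation:
Step 1: shift (. Stack=[(] ptr=1 lookahead=num remaining=[num * ( num ) - id / num + ( num ) ) $]
Step 2: shift num. Stack=[( num] ptr=2 lookahead=* remaining=[* ( num ) - id / num + ( num ) ) $]
Step 3: reduce F->num. Stack=[( F] ptr=2 lookahead=* remaining=[* ( num ) - id / num + ( num ) ) $]
Step 4: reduce T->F. Stack=[( T] ptr=2 lookahead=* remaining=[* ( num ) - id / num + ( num ) ) $]
Step 5: shift *. Stack=[( T *] ptr=3 lookahead=( remaining=[( num ) - id / num + ( num ) ) $]
Step 6: shift (. Stack=[( T * (] ptr=4 lookahead=num remaining=[num ) - id / num + ( num ) ) $]
Step 7: shift num. Stack=[( T * ( num] ptr=5 lookahead=) remaining=[) - id / num + ( num ) ) $]
Step 8: reduce F->num. Stack=[( T * ( F] ptr=5 lookahead=) remaining=[) - id / num + ( num ) ) $]
Step 9: reduce T->F. Stack=[( T * ( T] ptr=5 lookahead=) remaining=[) - id / num + ( num ) ) $]
Step 10: reduce E->T. Stack=[( T * ( E] ptr=5 lookahead=) remaining=[) - id / num + ( num ) ) $]
Step 11: shift ). Stack=[( T * ( E )] ptr=6 lookahead=- remaining=[- id / num + ( num ) ) $]
Step 12: reduce F->( E ). Stack=[( T * F] ptr=6 lookahead=- remaining=[- id / num + ( num ) ) $]
Step 13: reduce T->T * F. Stack=[( T] ptr=6 lookahead=- remaining=[- id / num + ( num ) ) $]
Step 14: reduce E->T. Stack=[( E] ptr=6 lookahead=- remaining=[- id / num + ( num ) ) $]
Step 15: shift -. Stack=[( E -] ptr=7 lookahead=id remaining=[id / num + ( num ) ) $]
Step 16: shift id. Stack=[( E - id] ptr=8 lookahead=/ remaining=[/ num + ( num ) ) $]
Step 17: reduce F->id. Stack=[( E - F] ptr=8 lookahead=/ remaining=[/ num + ( num ) ) $]
Step 18: reduce T->F. Stack=[( E - T] ptr=8 lookahead=/ remaining=[/ num + ( num ) ) $]
Step 19: shift /. Stack=[( E - T /] ptr=9 lookahead=num remaining=[num + ( num ) ) $]
Step 20: shift num. Stack=[( E - T / num] ptr=10 lookahead=+ remaining=[+ ( num ) ) $]
Step 21: reduce F->num. Stack=[( E - T / F] ptr=10 lookahead=+ remaining=[+ ( num ) ) $]
Step 22: reduce T->T / F. Stack=[( E - T] ptr=10 lookahead=+ remaining=[+ ( num ) ) $]
Step 23: reduce E->E - T. Stack=[( E] ptr=10 lookahead=+ remaining=[+ ( num ) ) $]
Step 24: shift +. Stack=[( E +] ptr=11 lookahead=( remaining=[( num ) ) $]
Step 25: shift (. Stack=[( E + (] ptr=12 lookahead=num remaining=[num ) ) $]
Step 26: shift num. Stack=[( E + ( num] ptr=13 lookahead=) remaining=[) ) $]
Step 27: reduce F->num. Stack=[( E + ( F] ptr=13 lookahead=) remaining=[) ) $]
Step 28: reduce T->F. Stack=[( E + ( T] ptr=13 lookahead=) remaining=[) ) $]
Step 29: reduce E->T. Stack=[( E + ( E] ptr=13 lookahead=) remaining=[) ) $]
Step 30: shift ). Stack=[( E + ( E )] ptr=14 lookahead=) remaining=[) $]
Step 31: reduce F->( E ). Stack=[( E + F] ptr=14 lookahead=) remaining=[) $]
Step 32: reduce T->F. Stack=[( E + T] ptr=14 lookahead=) remaining=[) $]
Step 33: reduce E->E + T. Stack=[( E] ptr=14 lookahead=) remaining=[) $]
Step 34: shift ). Stack=[( E )] ptr=15 lookahead=$ remaining=[$]
Step 35: reduce F->( E ). Stack=[F] ptr=15 lookahead=$ remaining=[$]
Step 36: reduce T->F. Stack=[T] ptr=15 lookahead=$ remaining=[$]
Step 37: reduce E->T. Stack=[E] ptr=15 lookahead=$ remaining=[$]
Step 38: accept. Stack=[E] ptr=15 lookahead=$ remaining=[$]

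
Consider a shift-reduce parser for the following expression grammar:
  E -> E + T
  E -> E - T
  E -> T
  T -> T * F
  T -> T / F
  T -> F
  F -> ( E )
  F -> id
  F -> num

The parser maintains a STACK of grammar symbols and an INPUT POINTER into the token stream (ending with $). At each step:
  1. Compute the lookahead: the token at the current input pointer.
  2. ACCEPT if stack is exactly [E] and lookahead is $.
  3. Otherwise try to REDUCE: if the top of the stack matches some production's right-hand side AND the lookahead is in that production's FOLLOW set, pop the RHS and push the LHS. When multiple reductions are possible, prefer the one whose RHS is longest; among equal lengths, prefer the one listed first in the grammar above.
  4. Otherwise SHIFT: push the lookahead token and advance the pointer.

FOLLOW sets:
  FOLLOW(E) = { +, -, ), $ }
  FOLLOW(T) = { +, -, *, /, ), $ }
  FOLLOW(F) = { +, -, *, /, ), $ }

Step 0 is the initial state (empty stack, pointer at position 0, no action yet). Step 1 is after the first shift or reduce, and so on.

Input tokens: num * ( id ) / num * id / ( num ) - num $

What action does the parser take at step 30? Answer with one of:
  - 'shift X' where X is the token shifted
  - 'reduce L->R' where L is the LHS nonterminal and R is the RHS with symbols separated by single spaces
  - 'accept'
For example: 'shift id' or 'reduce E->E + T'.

Step 1: shift num. Stack=[num] ptr=1 lookahead=* remaining=[* ( id ) / num * id / ( num ) - num $]
Step 2: reduce F->num. Stack=[F] ptr=1 lookahead=* remaining=[* ( id ) / num * id / ( num ) - num $]
Step 3: reduce T->F. Stack=[T] ptr=1 lookahead=* remaining=[* ( id ) / num * id / ( num ) - num $]
Step 4: shift *. Stack=[T *] ptr=2 lookahead=( remaining=[( id ) / num * id / ( num ) - num $]
Step 5: shift (. Stack=[T * (] ptr=3 lookahead=id remaining=[id ) / num * id / ( num ) - num $]
Step 6: shift id. Stack=[T * ( id] ptr=4 lookahead=) remaining=[) / num * id / ( num ) - num $]
Step 7: reduce F->id. Stack=[T * ( F] ptr=4 lookahead=) remaining=[) / num * id / ( num ) - num $]
Step 8: reduce T->F. Stack=[T * ( T] ptr=4 lookahead=) remaining=[) / num * id / ( num ) - num $]
Step 9: reduce E->T. Stack=[T * ( E] ptr=4 lookahead=) remaining=[) / num * id / ( num ) - num $]
Step 10: shift ). Stack=[T * ( E )] ptr=5 lookahead=/ remaining=[/ num * id / ( num ) - num $]
Step 11: reduce F->( E ). Stack=[T * F] ptr=5 lookahead=/ remaining=[/ num * id / ( num ) - num $]
Step 12: reduce T->T * F. Stack=[T] ptr=5 lookahead=/ remaining=[/ num * id / ( num ) - num $]
Step 13: shift /. Stack=[T /] ptr=6 lookahead=num remaining=[num * id / ( num ) - num $]
Step 14: shift num. Stack=[T / num] ptr=7 lookahead=* remaining=[* id / ( num ) - num $]
Step 15: reduce F->num. Stack=[T / F] ptr=7 lookahead=* remaining=[* id / ( num ) - num $]
Step 16: reduce T->T / F. Stack=[T] ptr=7 lookahead=* remaining=[* id / ( num ) - num $]
Step 17: shift *. Stack=[T *] ptr=8 lookahead=id remaining=[id / ( num ) - num $]
Step 18: shift id. Stack=[T * id] ptr=9 lookahead=/ remaining=[/ ( num ) - num $]
Step 19: reduce F->id. Stack=[T * F] ptr=9 lookahead=/ remaining=[/ ( num ) - num $]
Step 20: reduce T->T * F. Stack=[T] ptr=9 lookahead=/ remaining=[/ ( num ) - num $]
Step 21: shift /. Stack=[T /] ptr=10 lookahead=( remaining=[( num ) - num $]
Step 22: shift (. Stack=[T / (] ptr=11 lookahead=num remaining=[num ) - num $]
Step 23: shift num. Stack=[T / ( num] ptr=12 lookahead=) remaining=[) - num $]
Step 24: reduce F->num. Stack=[T / ( F] ptr=12 lookahead=) remaining=[) - num $]
Step 25: reduce T->F. Stack=[T / ( T] ptr=12 lookahead=) remaining=[) - num $]
Step 26: reduce E->T. Stack=[T / ( E] ptr=12 lookahead=) remaining=[) - num $]
Step 27: shift ). Stack=[T / ( E )] ptr=13 lookahead=- remaining=[- num $]
Step 28: reduce F->( E ). Stack=[T / F] ptr=13 lookahead=- remaining=[- num $]
Step 29: reduce T->T / F. Stack=[T] ptr=13 lookahead=- remaining=[- num $]
Step 30: reduce E->T. Stack=[E] ptr=13 lookahead=- remaining=[- num $]

Answer: reduce E->T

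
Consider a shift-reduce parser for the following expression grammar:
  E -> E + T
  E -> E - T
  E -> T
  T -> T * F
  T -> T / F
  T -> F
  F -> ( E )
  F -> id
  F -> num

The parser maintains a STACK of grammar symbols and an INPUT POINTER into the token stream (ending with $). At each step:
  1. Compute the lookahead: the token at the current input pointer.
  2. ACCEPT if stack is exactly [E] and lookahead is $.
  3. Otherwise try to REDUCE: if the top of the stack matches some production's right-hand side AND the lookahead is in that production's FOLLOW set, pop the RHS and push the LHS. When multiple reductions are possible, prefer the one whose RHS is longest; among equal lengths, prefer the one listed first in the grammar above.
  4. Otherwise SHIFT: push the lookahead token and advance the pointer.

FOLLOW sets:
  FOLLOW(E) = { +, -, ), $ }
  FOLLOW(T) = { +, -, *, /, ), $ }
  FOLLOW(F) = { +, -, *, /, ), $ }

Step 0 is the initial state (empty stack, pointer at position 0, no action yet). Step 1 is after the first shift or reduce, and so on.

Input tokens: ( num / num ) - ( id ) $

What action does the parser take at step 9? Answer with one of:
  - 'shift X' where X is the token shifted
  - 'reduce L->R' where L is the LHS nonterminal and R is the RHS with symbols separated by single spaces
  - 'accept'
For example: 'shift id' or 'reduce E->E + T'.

Answer: reduce E->T

Derivation:
Step 1: shift (. Stack=[(] ptr=1 lookahead=num remaining=[num / num ) - ( id ) $]
Step 2: shift num. Stack=[( num] ptr=2 lookahead=/ remaining=[/ num ) - ( id ) $]
Step 3: reduce F->num. Stack=[( F] ptr=2 lookahead=/ remaining=[/ num ) - ( id ) $]
Step 4: reduce T->F. Stack=[( T] ptr=2 lookahead=/ remaining=[/ num ) - ( id ) $]
Step 5: shift /. Stack=[( T /] ptr=3 lookahead=num remaining=[num ) - ( id ) $]
Step 6: shift num. Stack=[( T / num] ptr=4 lookahead=) remaining=[) - ( id ) $]
Step 7: reduce F->num. Stack=[( T / F] ptr=4 lookahead=) remaining=[) - ( id ) $]
Step 8: reduce T->T / F. Stack=[( T] ptr=4 lookahead=) remaining=[) - ( id ) $]
Step 9: reduce E->T. Stack=[( E] ptr=4 lookahead=) remaining=[) - ( id ) $]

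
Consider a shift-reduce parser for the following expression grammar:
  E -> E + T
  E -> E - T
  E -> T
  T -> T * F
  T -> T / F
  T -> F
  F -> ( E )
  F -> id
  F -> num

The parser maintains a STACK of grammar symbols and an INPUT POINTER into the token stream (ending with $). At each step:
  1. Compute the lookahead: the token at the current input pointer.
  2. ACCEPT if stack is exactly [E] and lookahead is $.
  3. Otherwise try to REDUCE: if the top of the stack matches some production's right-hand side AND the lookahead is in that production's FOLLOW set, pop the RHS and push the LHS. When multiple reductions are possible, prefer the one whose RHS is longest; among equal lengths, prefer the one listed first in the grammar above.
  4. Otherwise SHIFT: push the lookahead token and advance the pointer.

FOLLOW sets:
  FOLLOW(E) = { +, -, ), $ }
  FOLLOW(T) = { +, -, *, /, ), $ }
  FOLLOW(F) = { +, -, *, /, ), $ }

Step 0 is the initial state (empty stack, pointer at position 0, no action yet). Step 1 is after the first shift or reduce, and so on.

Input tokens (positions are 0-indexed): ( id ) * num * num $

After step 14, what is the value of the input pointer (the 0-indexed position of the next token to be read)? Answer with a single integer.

Step 1: shift (. Stack=[(] ptr=1 lookahead=id remaining=[id ) * num * num $]
Step 2: shift id. Stack=[( id] ptr=2 lookahead=) remaining=[) * num * num $]
Step 3: reduce F->id. Stack=[( F] ptr=2 lookahead=) remaining=[) * num * num $]
Step 4: reduce T->F. Stack=[( T] ptr=2 lookahead=) remaining=[) * num * num $]
Step 5: reduce E->T. Stack=[( E] ptr=2 lookahead=) remaining=[) * num * num $]
Step 6: shift ). Stack=[( E )] ptr=3 lookahead=* remaining=[* num * num $]
Step 7: reduce F->( E ). Stack=[F] ptr=3 lookahead=* remaining=[* num * num $]
Step 8: reduce T->F. Stack=[T] ptr=3 lookahead=* remaining=[* num * num $]
Step 9: shift *. Stack=[T *] ptr=4 lookahead=num remaining=[num * num $]
Step 10: shift num. Stack=[T * num] ptr=5 lookahead=* remaining=[* num $]
Step 11: reduce F->num. Stack=[T * F] ptr=5 lookahead=* remaining=[* num $]
Step 12: reduce T->T * F. Stack=[T] ptr=5 lookahead=* remaining=[* num $]
Step 13: shift *. Stack=[T *] ptr=6 lookahead=num remaining=[num $]
Step 14: shift num. Stack=[T * num] ptr=7 lookahead=$ remaining=[$]

Answer: 7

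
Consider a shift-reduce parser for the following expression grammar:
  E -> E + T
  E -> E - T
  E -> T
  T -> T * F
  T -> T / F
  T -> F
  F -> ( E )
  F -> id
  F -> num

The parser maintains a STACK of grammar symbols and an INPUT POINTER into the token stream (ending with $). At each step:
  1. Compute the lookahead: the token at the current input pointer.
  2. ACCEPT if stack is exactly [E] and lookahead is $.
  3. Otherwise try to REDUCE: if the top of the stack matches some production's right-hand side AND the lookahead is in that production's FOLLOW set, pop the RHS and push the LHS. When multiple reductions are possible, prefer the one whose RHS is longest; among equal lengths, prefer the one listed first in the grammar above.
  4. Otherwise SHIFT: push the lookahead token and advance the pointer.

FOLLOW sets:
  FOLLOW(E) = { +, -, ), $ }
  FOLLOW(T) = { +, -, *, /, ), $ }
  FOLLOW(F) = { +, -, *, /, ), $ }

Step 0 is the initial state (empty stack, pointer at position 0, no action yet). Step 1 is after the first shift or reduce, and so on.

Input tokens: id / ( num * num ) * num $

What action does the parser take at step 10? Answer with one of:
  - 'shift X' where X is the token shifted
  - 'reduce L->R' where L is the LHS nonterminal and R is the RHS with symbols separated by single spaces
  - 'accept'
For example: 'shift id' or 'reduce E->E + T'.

Answer: shift num

Derivation:
Step 1: shift id. Stack=[id] ptr=1 lookahead=/ remaining=[/ ( num * num ) * num $]
Step 2: reduce F->id. Stack=[F] ptr=1 lookahead=/ remaining=[/ ( num * num ) * num $]
Step 3: reduce T->F. Stack=[T] ptr=1 lookahead=/ remaining=[/ ( num * num ) * num $]
Step 4: shift /. Stack=[T /] ptr=2 lookahead=( remaining=[( num * num ) * num $]
Step 5: shift (. Stack=[T / (] ptr=3 lookahead=num remaining=[num * num ) * num $]
Step 6: shift num. Stack=[T / ( num] ptr=4 lookahead=* remaining=[* num ) * num $]
Step 7: reduce F->num. Stack=[T / ( F] ptr=4 lookahead=* remaining=[* num ) * num $]
Step 8: reduce T->F. Stack=[T / ( T] ptr=4 lookahead=* remaining=[* num ) * num $]
Step 9: shift *. Stack=[T / ( T *] ptr=5 lookahead=num remaining=[num ) * num $]
Step 10: shift num. Stack=[T / ( T * num] ptr=6 lookahead=) remaining=[) * num $]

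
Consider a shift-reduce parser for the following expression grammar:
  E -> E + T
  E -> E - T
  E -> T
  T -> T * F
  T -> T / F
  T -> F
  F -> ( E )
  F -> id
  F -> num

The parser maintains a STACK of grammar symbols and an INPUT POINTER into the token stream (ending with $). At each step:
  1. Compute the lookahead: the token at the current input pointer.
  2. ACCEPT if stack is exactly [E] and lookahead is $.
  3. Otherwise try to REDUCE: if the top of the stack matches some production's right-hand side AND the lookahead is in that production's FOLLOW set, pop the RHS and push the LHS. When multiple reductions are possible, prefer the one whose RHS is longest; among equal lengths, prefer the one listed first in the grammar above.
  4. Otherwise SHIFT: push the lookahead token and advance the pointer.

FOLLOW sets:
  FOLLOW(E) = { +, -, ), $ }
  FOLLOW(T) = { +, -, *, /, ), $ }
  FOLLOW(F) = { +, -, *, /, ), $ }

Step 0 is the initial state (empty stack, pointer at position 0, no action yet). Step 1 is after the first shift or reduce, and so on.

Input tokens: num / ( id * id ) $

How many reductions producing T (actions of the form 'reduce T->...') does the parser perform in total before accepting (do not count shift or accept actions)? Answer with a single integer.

Step 1: shift num. Stack=[num] ptr=1 lookahead=/ remaining=[/ ( id * id ) $]
Step 2: reduce F->num. Stack=[F] ptr=1 lookahead=/ remaining=[/ ( id * id ) $]
Step 3: reduce T->F. Stack=[T] ptr=1 lookahead=/ remaining=[/ ( id * id ) $]
Step 4: shift /. Stack=[T /] ptr=2 lookahead=( remaining=[( id * id ) $]
Step 5: shift (. Stack=[T / (] ptr=3 lookahead=id remaining=[id * id ) $]
Step 6: shift id. Stack=[T / ( id] ptr=4 lookahead=* remaining=[* id ) $]
Step 7: reduce F->id. Stack=[T / ( F] ptr=4 lookahead=* remaining=[* id ) $]
Step 8: reduce T->F. Stack=[T / ( T] ptr=4 lookahead=* remaining=[* id ) $]
Step 9: shift *. Stack=[T / ( T *] ptr=5 lookahead=id remaining=[id ) $]
Step 10: shift id. Stack=[T / ( T * id] ptr=6 lookahead=) remaining=[) $]
Step 11: reduce F->id. Stack=[T / ( T * F] ptr=6 lookahead=) remaining=[) $]
Step 12: reduce T->T * F. Stack=[T / ( T] ptr=6 lookahead=) remaining=[) $]
Step 13: reduce E->T. Stack=[T / ( E] ptr=6 lookahead=) remaining=[) $]
Step 14: shift ). Stack=[T / ( E )] ptr=7 lookahead=$ remaining=[$]
Step 15: reduce F->( E ). Stack=[T / F] ptr=7 lookahead=$ remaining=[$]
Step 16: reduce T->T / F. Stack=[T] ptr=7 lookahead=$ remaining=[$]
Step 17: reduce E->T. Stack=[E] ptr=7 lookahead=$ remaining=[$]
Step 18: accept. Stack=[E] ptr=7 lookahead=$ remaining=[$]

Answer: 4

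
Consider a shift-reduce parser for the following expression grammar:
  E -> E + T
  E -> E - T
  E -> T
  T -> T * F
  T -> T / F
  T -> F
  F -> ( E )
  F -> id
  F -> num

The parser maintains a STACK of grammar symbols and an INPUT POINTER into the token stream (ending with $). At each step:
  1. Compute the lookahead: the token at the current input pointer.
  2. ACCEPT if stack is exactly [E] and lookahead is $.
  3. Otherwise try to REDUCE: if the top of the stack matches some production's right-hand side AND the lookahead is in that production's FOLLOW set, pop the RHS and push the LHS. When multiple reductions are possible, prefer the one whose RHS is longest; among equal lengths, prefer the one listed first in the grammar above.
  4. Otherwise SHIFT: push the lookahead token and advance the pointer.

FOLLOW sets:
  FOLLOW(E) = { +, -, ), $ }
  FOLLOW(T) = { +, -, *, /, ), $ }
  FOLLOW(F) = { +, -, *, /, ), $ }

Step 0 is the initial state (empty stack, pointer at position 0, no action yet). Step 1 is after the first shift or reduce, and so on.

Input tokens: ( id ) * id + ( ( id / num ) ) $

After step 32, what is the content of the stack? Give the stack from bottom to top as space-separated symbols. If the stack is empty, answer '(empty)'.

Answer: E

Derivation:
Step 1: shift (. Stack=[(] ptr=1 lookahead=id remaining=[id ) * id + ( ( id / num ) ) $]
Step 2: shift id. Stack=[( id] ptr=2 lookahead=) remaining=[) * id + ( ( id / num ) ) $]
Step 3: reduce F->id. Stack=[( F] ptr=2 lookahead=) remaining=[) * id + ( ( id / num ) ) $]
Step 4: reduce T->F. Stack=[( T] ptr=2 lookahead=) remaining=[) * id + ( ( id / num ) ) $]
Step 5: reduce E->T. Stack=[( E] ptr=2 lookahead=) remaining=[) * id + ( ( id / num ) ) $]
Step 6: shift ). Stack=[( E )] ptr=3 lookahead=* remaining=[* id + ( ( id / num ) ) $]
Step 7: reduce F->( E ). Stack=[F] ptr=3 lookahead=* remaining=[* id + ( ( id / num ) ) $]
Step 8: reduce T->F. Stack=[T] ptr=3 lookahead=* remaining=[* id + ( ( id / num ) ) $]
Step 9: shift *. Stack=[T *] ptr=4 lookahead=id remaining=[id + ( ( id / num ) ) $]
Step 10: shift id. Stack=[T * id] ptr=5 lookahead=+ remaining=[+ ( ( id / num ) ) $]
Step 11: reduce F->id. Stack=[T * F] ptr=5 lookahead=+ remaining=[+ ( ( id / num ) ) $]
Step 12: reduce T->T * F. Stack=[T] ptr=5 lookahead=+ remaining=[+ ( ( id / num ) ) $]
Step 13: reduce E->T. Stack=[E] ptr=5 lookahead=+ remaining=[+ ( ( id / num ) ) $]
Step 14: shift +. Stack=[E +] ptr=6 lookahead=( remaining=[( ( id / num ) ) $]
Step 15: shift (. Stack=[E + (] ptr=7 lookahead=( remaining=[( id / num ) ) $]
Step 16: shift (. Stack=[E + ( (] ptr=8 lookahead=id remaining=[id / num ) ) $]
Step 17: shift id. Stack=[E + ( ( id] ptr=9 lookahead=/ remaining=[/ num ) ) $]
Step 18: reduce F->id. Stack=[E + ( ( F] ptr=9 lookahead=/ remaining=[/ num ) ) $]
Step 19: reduce T->F. Stack=[E + ( ( T] ptr=9 lookahead=/ remaining=[/ num ) ) $]
Step 20: shift /. Stack=[E + ( ( T /] ptr=10 lookahead=num remaining=[num ) ) $]
Step 21: shift num. Stack=[E + ( ( T / num] ptr=11 lookahead=) remaining=[) ) $]
Step 22: reduce F->num. Stack=[E + ( ( T / F] ptr=11 lookahead=) remaining=[) ) $]
Step 23: reduce T->T / F. Stack=[E + ( ( T] ptr=11 lookahead=) remaining=[) ) $]
Step 24: reduce E->T. Stack=[E + ( ( E] ptr=11 lookahead=) remaining=[) ) $]
Step 25: shift ). Stack=[E + ( ( E )] ptr=12 lookahead=) remaining=[) $]
Step 26: reduce F->( E ). Stack=[E + ( F] ptr=12 lookahead=) remaining=[) $]
Step 27: reduce T->F. Stack=[E + ( T] ptr=12 lookahead=) remaining=[) $]
Step 28: reduce E->T. Stack=[E + ( E] ptr=12 lookahead=) remaining=[) $]
Step 29: shift ). Stack=[E + ( E )] ptr=13 lookahead=$ remaining=[$]
Step 30: reduce F->( E ). Stack=[E + F] ptr=13 lookahead=$ remaining=[$]
Step 31: reduce T->F. Stack=[E + T] ptr=13 lookahead=$ remaining=[$]
Step 32: reduce E->E + T. Stack=[E] ptr=13 lookahead=$ remaining=[$]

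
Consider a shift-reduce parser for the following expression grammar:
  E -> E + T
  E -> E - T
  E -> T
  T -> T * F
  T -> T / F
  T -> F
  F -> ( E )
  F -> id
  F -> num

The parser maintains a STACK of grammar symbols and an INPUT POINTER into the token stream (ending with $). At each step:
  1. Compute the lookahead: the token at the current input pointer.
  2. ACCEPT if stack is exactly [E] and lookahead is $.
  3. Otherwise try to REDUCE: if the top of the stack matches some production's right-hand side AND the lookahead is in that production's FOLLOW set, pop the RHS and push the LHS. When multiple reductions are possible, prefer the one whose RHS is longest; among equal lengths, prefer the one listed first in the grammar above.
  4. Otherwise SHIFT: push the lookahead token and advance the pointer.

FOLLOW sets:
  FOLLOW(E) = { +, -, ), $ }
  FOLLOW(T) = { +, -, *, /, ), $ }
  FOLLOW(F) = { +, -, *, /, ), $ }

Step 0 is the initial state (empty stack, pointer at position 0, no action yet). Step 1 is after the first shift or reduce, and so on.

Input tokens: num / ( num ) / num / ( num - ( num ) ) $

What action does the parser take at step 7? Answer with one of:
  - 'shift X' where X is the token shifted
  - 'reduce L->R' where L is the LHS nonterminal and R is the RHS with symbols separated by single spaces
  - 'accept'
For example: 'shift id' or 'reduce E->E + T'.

Step 1: shift num. Stack=[num] ptr=1 lookahead=/ remaining=[/ ( num ) / num / ( num - ( num ) ) $]
Step 2: reduce F->num. Stack=[F] ptr=1 lookahead=/ remaining=[/ ( num ) / num / ( num - ( num ) ) $]
Step 3: reduce T->F. Stack=[T] ptr=1 lookahead=/ remaining=[/ ( num ) / num / ( num - ( num ) ) $]
Step 4: shift /. Stack=[T /] ptr=2 lookahead=( remaining=[( num ) / num / ( num - ( num ) ) $]
Step 5: shift (. Stack=[T / (] ptr=3 lookahead=num remaining=[num ) / num / ( num - ( num ) ) $]
Step 6: shift num. Stack=[T / ( num] ptr=4 lookahead=) remaining=[) / num / ( num - ( num ) ) $]
Step 7: reduce F->num. Stack=[T / ( F] ptr=4 lookahead=) remaining=[) / num / ( num - ( num ) ) $]

Answer: reduce F->num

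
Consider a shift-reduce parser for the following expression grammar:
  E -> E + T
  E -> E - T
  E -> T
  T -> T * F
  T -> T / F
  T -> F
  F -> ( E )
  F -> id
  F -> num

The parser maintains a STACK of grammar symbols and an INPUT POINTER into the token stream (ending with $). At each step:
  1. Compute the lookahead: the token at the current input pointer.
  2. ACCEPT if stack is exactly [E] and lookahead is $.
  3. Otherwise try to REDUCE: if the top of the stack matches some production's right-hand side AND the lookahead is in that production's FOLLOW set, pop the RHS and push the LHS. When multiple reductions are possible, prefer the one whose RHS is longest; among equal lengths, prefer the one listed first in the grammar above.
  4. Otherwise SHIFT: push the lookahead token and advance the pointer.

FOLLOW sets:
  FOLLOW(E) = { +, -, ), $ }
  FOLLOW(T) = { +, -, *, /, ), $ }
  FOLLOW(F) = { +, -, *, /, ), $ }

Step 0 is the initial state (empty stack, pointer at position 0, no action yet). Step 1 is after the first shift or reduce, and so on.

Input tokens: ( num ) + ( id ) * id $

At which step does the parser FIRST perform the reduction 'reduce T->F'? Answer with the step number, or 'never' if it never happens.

Answer: 4

Derivation:
Step 1: shift (. Stack=[(] ptr=1 lookahead=num remaining=[num ) + ( id ) * id $]
Step 2: shift num. Stack=[( num] ptr=2 lookahead=) remaining=[) + ( id ) * id $]
Step 3: reduce F->num. Stack=[( F] ptr=2 lookahead=) remaining=[) + ( id ) * id $]
Step 4: reduce T->F. Stack=[( T] ptr=2 lookahead=) remaining=[) + ( id ) * id $]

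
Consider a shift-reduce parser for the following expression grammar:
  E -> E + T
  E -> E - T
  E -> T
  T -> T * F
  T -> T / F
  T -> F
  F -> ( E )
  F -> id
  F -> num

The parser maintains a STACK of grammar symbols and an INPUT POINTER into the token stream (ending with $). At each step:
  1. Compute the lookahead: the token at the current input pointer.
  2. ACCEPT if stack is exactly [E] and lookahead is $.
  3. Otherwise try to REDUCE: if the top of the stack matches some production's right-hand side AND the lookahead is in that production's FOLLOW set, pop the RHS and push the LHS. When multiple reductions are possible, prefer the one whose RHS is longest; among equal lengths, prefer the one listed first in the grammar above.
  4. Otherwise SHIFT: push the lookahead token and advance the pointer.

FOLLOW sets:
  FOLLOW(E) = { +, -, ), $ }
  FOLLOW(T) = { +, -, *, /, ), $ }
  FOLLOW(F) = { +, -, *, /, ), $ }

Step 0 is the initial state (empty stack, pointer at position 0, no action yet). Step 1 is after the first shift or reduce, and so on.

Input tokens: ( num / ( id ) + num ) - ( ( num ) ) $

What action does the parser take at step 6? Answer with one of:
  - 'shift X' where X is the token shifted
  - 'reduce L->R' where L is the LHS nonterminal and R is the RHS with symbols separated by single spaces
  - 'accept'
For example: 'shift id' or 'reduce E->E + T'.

Step 1: shift (. Stack=[(] ptr=1 lookahead=num remaining=[num / ( id ) + num ) - ( ( num ) ) $]
Step 2: shift num. Stack=[( num] ptr=2 lookahead=/ remaining=[/ ( id ) + num ) - ( ( num ) ) $]
Step 3: reduce F->num. Stack=[( F] ptr=2 lookahead=/ remaining=[/ ( id ) + num ) - ( ( num ) ) $]
Step 4: reduce T->F. Stack=[( T] ptr=2 lookahead=/ remaining=[/ ( id ) + num ) - ( ( num ) ) $]
Step 5: shift /. Stack=[( T /] ptr=3 lookahead=( remaining=[( id ) + num ) - ( ( num ) ) $]
Step 6: shift (. Stack=[( T / (] ptr=4 lookahead=id remaining=[id ) + num ) - ( ( num ) ) $]

Answer: shift (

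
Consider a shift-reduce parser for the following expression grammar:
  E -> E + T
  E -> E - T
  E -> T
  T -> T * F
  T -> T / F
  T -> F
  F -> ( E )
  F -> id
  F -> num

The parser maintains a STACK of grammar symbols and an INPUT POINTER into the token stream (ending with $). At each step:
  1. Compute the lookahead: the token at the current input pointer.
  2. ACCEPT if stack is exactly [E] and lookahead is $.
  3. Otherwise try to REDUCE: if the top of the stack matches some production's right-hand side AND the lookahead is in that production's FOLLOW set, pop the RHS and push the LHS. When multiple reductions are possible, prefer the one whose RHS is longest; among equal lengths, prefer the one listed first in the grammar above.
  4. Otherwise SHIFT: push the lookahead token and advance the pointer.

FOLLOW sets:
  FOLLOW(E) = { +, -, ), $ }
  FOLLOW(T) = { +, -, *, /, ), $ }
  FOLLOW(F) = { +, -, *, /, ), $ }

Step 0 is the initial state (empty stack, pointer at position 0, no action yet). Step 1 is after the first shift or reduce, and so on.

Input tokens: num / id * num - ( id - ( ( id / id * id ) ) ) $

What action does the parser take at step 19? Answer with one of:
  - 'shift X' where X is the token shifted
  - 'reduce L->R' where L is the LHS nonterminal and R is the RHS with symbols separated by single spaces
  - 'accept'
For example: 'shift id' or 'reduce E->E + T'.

Answer: shift -

Derivation:
Step 1: shift num. Stack=[num] ptr=1 lookahead=/ remaining=[/ id * num - ( id - ( ( id / id * id ) ) ) $]
Step 2: reduce F->num. Stack=[F] ptr=1 lookahead=/ remaining=[/ id * num - ( id - ( ( id / id * id ) ) ) $]
Step 3: reduce T->F. Stack=[T] ptr=1 lookahead=/ remaining=[/ id * num - ( id - ( ( id / id * id ) ) ) $]
Step 4: shift /. Stack=[T /] ptr=2 lookahead=id remaining=[id * num - ( id - ( ( id / id * id ) ) ) $]
Step 5: shift id. Stack=[T / id] ptr=3 lookahead=* remaining=[* num - ( id - ( ( id / id * id ) ) ) $]
Step 6: reduce F->id. Stack=[T / F] ptr=3 lookahead=* remaining=[* num - ( id - ( ( id / id * id ) ) ) $]
Step 7: reduce T->T / F. Stack=[T] ptr=3 lookahead=* remaining=[* num - ( id - ( ( id / id * id ) ) ) $]
Step 8: shift *. Stack=[T *] ptr=4 lookahead=num remaining=[num - ( id - ( ( id / id * id ) ) ) $]
Step 9: shift num. Stack=[T * num] ptr=5 lookahead=- remaining=[- ( id - ( ( id / id * id ) ) ) $]
Step 10: reduce F->num. Stack=[T * F] ptr=5 lookahead=- remaining=[- ( id - ( ( id / id * id ) ) ) $]
Step 11: reduce T->T * F. Stack=[T] ptr=5 lookahead=- remaining=[- ( id - ( ( id / id * id ) ) ) $]
Step 12: reduce E->T. Stack=[E] ptr=5 lookahead=- remaining=[- ( id - ( ( id / id * id ) ) ) $]
Step 13: shift -. Stack=[E -] ptr=6 lookahead=( remaining=[( id - ( ( id / id * id ) ) ) $]
Step 14: shift (. Stack=[E - (] ptr=7 lookahead=id remaining=[id - ( ( id / id * id ) ) ) $]
Step 15: shift id. Stack=[E - ( id] ptr=8 lookahead=- remaining=[- ( ( id / id * id ) ) ) $]
Step 16: reduce F->id. Stack=[E - ( F] ptr=8 lookahead=- remaining=[- ( ( id / id * id ) ) ) $]
Step 17: reduce T->F. Stack=[E - ( T] ptr=8 lookahead=- remaining=[- ( ( id / id * id ) ) ) $]
Step 18: reduce E->T. Stack=[E - ( E] ptr=8 lookahead=- remaining=[- ( ( id / id * id ) ) ) $]
Step 19: shift -. Stack=[E - ( E -] ptr=9 lookahead=( remaining=[( ( id / id * id ) ) ) $]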